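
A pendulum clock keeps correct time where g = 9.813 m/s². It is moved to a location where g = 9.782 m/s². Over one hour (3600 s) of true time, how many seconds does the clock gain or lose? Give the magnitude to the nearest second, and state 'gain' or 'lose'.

lose 6 s

The clock's period scales as T ∝ 1/√g, so T'/T = √(9.813/9.782) = 1.00158.
In 3600 s of true time the clock registers 3600/1.00158 = 3594.3 s, so it loses 6 s.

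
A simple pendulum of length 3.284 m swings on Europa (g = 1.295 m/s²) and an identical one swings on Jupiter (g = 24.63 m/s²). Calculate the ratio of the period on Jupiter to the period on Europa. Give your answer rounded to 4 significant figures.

0.2293

T ∝ 1/√g, so T₂/T₁ = √(g₁/g₂) = √(1.295/24.63) = 0.2293.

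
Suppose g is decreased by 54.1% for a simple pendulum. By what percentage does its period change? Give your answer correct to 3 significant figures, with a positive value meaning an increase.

47.6%

T ∝ 1/√g, so T'/T = 1/√(0.4590) = 1.476.
Percentage change in T = (1.476 − 1) × 100% = 47.6%.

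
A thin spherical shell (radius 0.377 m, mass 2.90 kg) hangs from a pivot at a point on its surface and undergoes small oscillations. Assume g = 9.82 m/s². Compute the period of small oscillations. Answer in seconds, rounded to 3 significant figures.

1.59 s

I_cm = (2/3)mr² = 0.2748 kg·m². The pivot is at distance d = 0.377 m from the centre of mass.
By the parallel-axis theorem, I = I_cm + md² = 0.2748 + 0.4122 = 0.6870 kg·m².
T = 2π√(I/(mgd)) = 2π√(0.6870/(2.90 × 9.82 × 0.377)) = 1.59 s.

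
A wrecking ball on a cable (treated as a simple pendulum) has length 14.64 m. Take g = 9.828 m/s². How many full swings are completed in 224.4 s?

29

T = 2π√(L/g) = 2π√(14.64/9.828) = 7.6686 s.
Number of complete oscillations = ⌊224.4/7.6686⌋ = ⌊29.262⌋ = 29.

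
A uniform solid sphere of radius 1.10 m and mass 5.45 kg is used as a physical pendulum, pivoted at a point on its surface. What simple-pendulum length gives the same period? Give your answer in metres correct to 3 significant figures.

1.54 m

The equivalent simple-pendulum length is L_eq = I/(md), where I is about the pivot and d = 1.100 m.
I_cm = (2/5)mR² = 2.638 kg·m², so I = I_cm + md² = 2.638 + 6.595 = 9.232 kg·m².
L_eq = 9.232/(5.45 × 1.100) = 1.54 m.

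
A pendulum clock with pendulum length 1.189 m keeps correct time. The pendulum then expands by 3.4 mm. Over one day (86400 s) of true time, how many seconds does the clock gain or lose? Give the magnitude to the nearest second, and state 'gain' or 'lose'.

T ∝ √L, so T'/T = √(1.19240/1.189) = 1.00143.
In 86400 s of true time the clock registers 86400/1.00143 = 86276.7 s, so it loses 123 s.

lose 123 s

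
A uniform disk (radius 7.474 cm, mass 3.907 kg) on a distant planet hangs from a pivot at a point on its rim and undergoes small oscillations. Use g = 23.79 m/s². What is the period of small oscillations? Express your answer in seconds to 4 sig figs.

0.4313 s

I_cm = ½mr² = 0.010912 kg·m². The pivot is at distance d = 0.07474 m from the centre of mass.
By the parallel-axis theorem, I = I_cm + md² = 0.010912 + 0.021825 = 0.032737 kg·m².
T = 2π√(I/(mgd)) = 2π√(0.032737/(3.907 × 23.79 × 0.07474)) = 0.4313 s.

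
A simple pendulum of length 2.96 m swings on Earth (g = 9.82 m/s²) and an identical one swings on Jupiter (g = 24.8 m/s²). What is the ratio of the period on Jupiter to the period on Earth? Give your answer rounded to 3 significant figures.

0.629

T ∝ 1/√g, so T₂/T₁ = √(g₁/g₂) = √(9.82/24.8) = 0.629.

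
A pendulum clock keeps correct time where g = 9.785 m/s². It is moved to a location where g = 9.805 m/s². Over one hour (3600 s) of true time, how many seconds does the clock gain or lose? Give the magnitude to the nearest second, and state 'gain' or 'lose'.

gain 4 s

The clock's period scales as T ∝ 1/√g, so T'/T = √(9.785/9.805) = 0.998980.
In 3600 s of true time the clock registers 3600/0.998980 = 3603.7 s, so it gains 4 s.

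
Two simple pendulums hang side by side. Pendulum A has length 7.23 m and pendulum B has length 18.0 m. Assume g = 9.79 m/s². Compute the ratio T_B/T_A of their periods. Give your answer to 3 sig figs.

1.58

T ∝ √L, so T_B/T_A = √(L_B/L_A) = √(18.0/7.23) = 1.58.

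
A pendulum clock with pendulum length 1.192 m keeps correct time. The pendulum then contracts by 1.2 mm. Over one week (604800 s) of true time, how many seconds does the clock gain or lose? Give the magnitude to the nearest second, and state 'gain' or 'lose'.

gain 305 s

T ∝ √L, so T'/T = √(1.19080/1.192) = 0.999497.
In 604800 s of true time the clock registers 604800/0.999497 = 605104.7 s, so it gains 305 s.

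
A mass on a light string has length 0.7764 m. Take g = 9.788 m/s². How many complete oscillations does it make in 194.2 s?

109

T = 2π√(L/g) = 2π√(0.7764/9.788) = 1.7696 s.
Number of complete oscillations = ⌊194.2/1.7696⌋ = ⌊109.74⌋ = 109.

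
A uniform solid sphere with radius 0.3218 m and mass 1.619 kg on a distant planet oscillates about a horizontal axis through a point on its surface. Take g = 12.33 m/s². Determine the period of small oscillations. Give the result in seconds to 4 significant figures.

I_cm = (2/5)mr² = 0.067062 kg·m². The pivot is at distance d = 0.3218 m from the centre of mass.
By the parallel-axis theorem, I = I_cm + md² = 0.067062 + 0.16766 = 0.23472 kg·m².
T = 2π√(I/(mgd)) = 2π√(0.23472/(1.619 × 12.33 × 0.3218)) = 1.201 s.

1.201 s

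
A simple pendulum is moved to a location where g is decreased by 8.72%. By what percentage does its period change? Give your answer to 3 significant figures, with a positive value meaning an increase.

4.67%

T ∝ 1/√g, so T'/T = 1/√(0.9128) = 1.047.
Percentage change in T = (1.047 − 1) × 100% = 4.67%.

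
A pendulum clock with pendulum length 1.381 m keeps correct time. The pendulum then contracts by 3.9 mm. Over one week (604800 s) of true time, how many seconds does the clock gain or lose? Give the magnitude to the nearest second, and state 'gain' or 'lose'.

gain 856 s

T ∝ √L, so T'/T = √(1.37710/1.381) = 0.998587.
In 604800 s of true time the clock registers 604800/0.998587 = 605655.8 s, so it gains 856 s.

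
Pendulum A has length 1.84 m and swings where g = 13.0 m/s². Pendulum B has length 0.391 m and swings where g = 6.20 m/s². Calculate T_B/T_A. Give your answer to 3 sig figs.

0.668

T = 2π√(L/g), so T_B/T_A = √((L_B/g_B)/(L_A/g_A)) = √((0.391/6.20)/(1.84/13.0)) = 0.668.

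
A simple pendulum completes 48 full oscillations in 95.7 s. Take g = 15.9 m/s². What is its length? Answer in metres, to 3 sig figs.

T = 95.7/48 = 1.994 s.
From T = 2π√(L/g), L = gT²/(4π²) = 15.9 × 1.994²/(4π²) = 1.60 m.

1.60 m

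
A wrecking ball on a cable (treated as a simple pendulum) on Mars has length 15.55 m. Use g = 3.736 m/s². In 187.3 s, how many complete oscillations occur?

T = 2π√(L/g) = 2π√(15.55/3.736) = 12.819 s.
Number of complete oscillations = ⌊187.3/12.819⌋ = ⌊14.612⌋ = 14.

14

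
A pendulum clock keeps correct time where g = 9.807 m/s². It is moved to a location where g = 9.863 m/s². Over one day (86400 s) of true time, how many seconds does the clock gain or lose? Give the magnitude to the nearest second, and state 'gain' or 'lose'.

gain 246 s

The clock's period scales as T ∝ 1/√g, so T'/T = √(9.807/9.863) = 0.997157.
In 86400 s of true time the clock registers 86400/0.997157 = 86646.3 s, so it gains 246 s.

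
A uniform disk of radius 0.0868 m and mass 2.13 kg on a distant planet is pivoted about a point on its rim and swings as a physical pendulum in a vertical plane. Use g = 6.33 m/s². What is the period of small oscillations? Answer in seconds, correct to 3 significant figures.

I_cm = ½mr² = 0.008024 kg·m². The pivot is at distance d = 0.0868 m from the centre of mass.
By the parallel-axis theorem, I = I_cm + md² = 0.008024 + 0.01605 = 0.02407 kg·m².
T = 2π√(I/(mgd)) = 2π√(0.02407/(2.13 × 6.33 × 0.0868)) = 0.901 s.

0.901 s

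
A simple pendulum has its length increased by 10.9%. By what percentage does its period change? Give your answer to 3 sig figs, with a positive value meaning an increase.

T ∝ √L, so T'/T = √(1.109) = 1.053.
Percentage change in T = (1.053 − 1) × 100% = 5.31%.

5.31%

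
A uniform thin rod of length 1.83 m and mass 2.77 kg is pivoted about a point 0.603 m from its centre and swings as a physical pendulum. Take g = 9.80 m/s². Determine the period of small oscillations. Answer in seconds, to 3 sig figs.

2.07 s

For a physical pendulum T = 2π√(I/(mgd)), with d = 0.6030 m from pivot to centre of mass.
I_cm = mL²/12 = 2.77 × 1.83²/12 = 0.7730 kg·m²; I = I_cm + md² = 0.7730 + 2.77 × 0.6030² = 1.780 kg·m².
T = 2π√(1.780/(2.77 × 9.80 × 0.6030)) = 2.07 s.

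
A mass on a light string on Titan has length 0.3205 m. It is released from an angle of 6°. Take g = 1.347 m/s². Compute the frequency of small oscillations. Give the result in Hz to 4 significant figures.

0.3263 Hz

T = 2π√(L/g) = 2π√(0.3205/1.347) = 3.0649 s, so f = 1/T = 0.3263 Hz.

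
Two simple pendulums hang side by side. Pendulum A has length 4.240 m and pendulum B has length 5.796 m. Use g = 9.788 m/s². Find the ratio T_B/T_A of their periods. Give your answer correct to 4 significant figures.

1.169

T ∝ √L, so T_B/T_A = √(L_B/L_A) = √(5.796/4.240) = 1.169.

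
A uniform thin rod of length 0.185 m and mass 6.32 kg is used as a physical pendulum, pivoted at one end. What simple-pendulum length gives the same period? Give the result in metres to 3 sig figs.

The equivalent simple-pendulum length is L_eq = I/(md), where I is about the pivot and d = 0.09250 m.
I_cm = (1/12)mL² = 0.01803 kg·m², so I = I_cm + md² = 0.01803 + 0.05408 = 0.07210 kg·m².
L_eq = 0.07210/(6.32 × 0.09250) = 0.123 m.

0.123 m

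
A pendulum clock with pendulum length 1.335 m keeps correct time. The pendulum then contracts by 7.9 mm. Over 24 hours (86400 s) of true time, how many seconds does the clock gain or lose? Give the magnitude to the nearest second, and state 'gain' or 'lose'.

T ∝ √L, so T'/T = √(1.32710/1.335) = 0.997037.
In 86400 s of true time the clock registers 86400/0.997037 = 86656.8 s, so it gains 257 s.

gain 257 s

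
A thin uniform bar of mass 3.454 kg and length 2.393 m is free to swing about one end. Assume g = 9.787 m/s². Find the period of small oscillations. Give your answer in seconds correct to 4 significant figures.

For a physical pendulum T = 2π√(I/(mgd)), with d = 1.1965 m from pivot to centre of mass.
I_cm = mL²/12 = 3.454 × 2.393²/12 = 1.6483 kg·m²; I = I_cm + md² = 1.6483 + 3.454 × 1.1965² = 6.5931 kg·m².
T = 2π√(6.5931/(3.454 × 9.787 × 1.1965)) = 2.537 s.

2.537 s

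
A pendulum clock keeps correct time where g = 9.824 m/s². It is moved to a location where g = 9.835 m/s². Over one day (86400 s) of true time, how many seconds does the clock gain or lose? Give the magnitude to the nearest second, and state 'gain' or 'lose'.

gain 48 s

The clock's period scales as T ∝ 1/√g, so T'/T = √(9.824/9.835) = 0.999441.
In 86400 s of true time the clock registers 86400/0.999441 = 86448.4 s, so it gains 48 s.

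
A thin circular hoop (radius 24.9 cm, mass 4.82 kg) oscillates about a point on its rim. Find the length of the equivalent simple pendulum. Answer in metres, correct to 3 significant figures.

The equivalent simple-pendulum length is L_eq = I/(md), where I is about the pivot and d = 0.2490 m.
I_cm = mR² = 0.2988 kg·m², so I = I_cm + md² = 0.2988 + 0.2988 = 0.5977 kg·m².
L_eq = 0.5977/(4.82 × 0.2490) = 0.498 m.

0.498 m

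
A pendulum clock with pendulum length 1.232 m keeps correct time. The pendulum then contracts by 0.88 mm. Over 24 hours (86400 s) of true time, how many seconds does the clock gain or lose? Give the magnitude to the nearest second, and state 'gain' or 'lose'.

gain 31 s

T ∝ √L, so T'/T = √(1.23112/1.232) = 0.999643.
In 86400 s of true time the clock registers 86400/0.999643 = 86430.9 s, so it gains 31 s.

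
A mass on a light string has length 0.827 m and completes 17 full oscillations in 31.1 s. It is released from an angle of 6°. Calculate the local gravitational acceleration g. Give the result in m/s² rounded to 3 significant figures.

T = 31.1/17 = 1.829 s.
From T = 2π√(L/g), g = 4π²L/T² = 4π² × 0.827/1.829² = 9.76 m/s².

9.76 m/s²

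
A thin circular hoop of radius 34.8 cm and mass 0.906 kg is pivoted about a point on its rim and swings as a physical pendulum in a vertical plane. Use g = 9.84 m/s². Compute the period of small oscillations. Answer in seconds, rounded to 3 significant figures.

I_cm = mr² = 0.1097 kg·m². The pivot is at distance d = 0.348 m from the centre of mass.
By the parallel-axis theorem, I = I_cm + md² = 0.1097 + 0.1097 = 0.2194 kg·m².
T = 2π√(I/(mgd)) = 2π√(0.2194/(0.906 × 9.84 × 0.348)) = 1.67 s.

1.67 s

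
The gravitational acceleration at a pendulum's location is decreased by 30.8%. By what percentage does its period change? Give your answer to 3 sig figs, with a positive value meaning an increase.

T ∝ 1/√g, so T'/T = 1/√(0.6920) = 1.202.
Percentage change in T = (1.202 − 1) × 100% = 20.2%.

20.2%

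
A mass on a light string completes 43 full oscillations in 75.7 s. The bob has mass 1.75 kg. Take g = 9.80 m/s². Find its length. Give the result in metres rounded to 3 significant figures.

0.769 m

T = 75.7/43 = 1.760 s.
From T = 2π√(L/g), L = gT²/(4π²) = 9.80 × 1.760²/(4π²) = 0.769 m.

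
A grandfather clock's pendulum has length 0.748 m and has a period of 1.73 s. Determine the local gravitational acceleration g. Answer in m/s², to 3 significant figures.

9.87 m/s²

From T = 2π√(L/g), g = 4π²L/T² = 4π² × 0.748/1.730² = 9.87 m/s².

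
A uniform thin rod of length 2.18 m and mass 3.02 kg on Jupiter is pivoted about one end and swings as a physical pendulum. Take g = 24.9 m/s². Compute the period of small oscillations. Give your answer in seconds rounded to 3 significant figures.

1.52 s

For a physical pendulum T = 2π√(I/(mgd)), with d = 1.090 m from pivot to centre of mass.
I_cm = mL²/12 = 3.02 × 2.18²/12 = 1.196 kg·m²; I = I_cm + md² = 1.196 + 3.02 × 1.090² = 4.784 kg·m².
T = 2π√(4.784/(3.02 × 24.9 × 1.090)) = 1.52 s.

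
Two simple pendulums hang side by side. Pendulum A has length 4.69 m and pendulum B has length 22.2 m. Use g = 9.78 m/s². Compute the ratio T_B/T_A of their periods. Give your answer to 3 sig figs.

2.18

T ∝ √L, so T_B/T_A = √(L_B/L_A) = √(22.2/4.69) = 2.18.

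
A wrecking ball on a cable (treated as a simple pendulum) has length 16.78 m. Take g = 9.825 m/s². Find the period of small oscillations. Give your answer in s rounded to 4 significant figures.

8.211 s

T = 2π√(L/g) = 2π√(16.78/9.825) = 2π × 1.3069 = 8.211 s.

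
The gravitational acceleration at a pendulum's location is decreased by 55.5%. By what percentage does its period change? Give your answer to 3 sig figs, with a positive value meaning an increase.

T ∝ 1/√g, so T'/T = 1/√(0.4450) = 1.499.
Percentage change in T = (1.499 − 1) × 100% = 49.9%.

49.9%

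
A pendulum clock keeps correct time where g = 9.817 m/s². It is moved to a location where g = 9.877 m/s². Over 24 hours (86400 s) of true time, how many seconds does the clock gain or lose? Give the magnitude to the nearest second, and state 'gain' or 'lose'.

The clock's period scales as T ∝ 1/√g, so T'/T = √(9.817/9.877) = 0.996958.
In 86400 s of true time the clock registers 86400/0.996958 = 86663.6 s, so it gains 264 s.

gain 264 s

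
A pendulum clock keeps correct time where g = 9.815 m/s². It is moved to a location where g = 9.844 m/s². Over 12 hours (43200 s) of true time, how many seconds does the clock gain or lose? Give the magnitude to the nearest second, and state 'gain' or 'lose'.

gain 64 s

The clock's period scales as T ∝ 1/√g, so T'/T = √(9.815/9.844) = 0.998526.
In 43200 s of true time the clock registers 43200/0.998526 = 43263.8 s, so it gains 64 s.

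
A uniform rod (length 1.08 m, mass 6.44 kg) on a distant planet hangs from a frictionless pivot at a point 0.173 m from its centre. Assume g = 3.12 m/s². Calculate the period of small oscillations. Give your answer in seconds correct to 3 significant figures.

For a physical pendulum T = 2π√(I/(mgd)), with d = 0.1730 m from pivot to centre of mass.
I_cm = mL²/12 = 6.44 × 1.08²/12 = 0.6260 kg·m²; I = I_cm + md² = 0.6260 + 6.44 × 0.1730² = 0.8187 kg·m².
T = 2π√(0.8187/(6.44 × 3.12 × 0.1730)) = 3.05 s.

3.05 s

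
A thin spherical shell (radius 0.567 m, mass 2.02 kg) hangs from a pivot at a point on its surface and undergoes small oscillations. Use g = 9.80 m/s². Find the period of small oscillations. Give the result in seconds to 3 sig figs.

I_cm = (2/3)mr² = 0.4329 kg·m². The pivot is at distance d = 0.567 m from the centre of mass.
By the parallel-axis theorem, I = I_cm + md² = 0.4329 + 0.6494 = 1.082 kg·m².
T = 2π√(I/(mgd)) = 2π√(1.082/(2.02 × 9.80 × 0.567)) = 1.95 s.

1.95 s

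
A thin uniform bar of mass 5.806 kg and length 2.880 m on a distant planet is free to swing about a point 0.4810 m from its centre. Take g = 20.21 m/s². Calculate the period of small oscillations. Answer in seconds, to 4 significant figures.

1.936 s

For a physical pendulum T = 2π√(I/(mgd)), with d = 0.48100 m from pivot to centre of mass.
I_cm = mL²/12 = 5.806 × 2.880²/12 = 4.0131 kg·m²; I = I_cm + md² = 4.0131 + 5.806 × 0.48100² = 5.3564 kg·m².
T = 2π√(5.3564/(5.806 × 20.21 × 0.48100)) = 1.936 s.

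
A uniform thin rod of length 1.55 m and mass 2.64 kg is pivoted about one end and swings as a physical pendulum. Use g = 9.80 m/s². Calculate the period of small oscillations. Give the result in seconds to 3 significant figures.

For a physical pendulum T = 2π√(I/(mgd)), with d = 0.7750 m from pivot to centre of mass.
I_cm = mL²/12 = 2.64 × 1.55²/12 = 0.5286 kg·m²; I = I_cm + md² = 0.5286 + 2.64 × 0.7750² = 2.114 kg·m².
T = 2π√(2.114/(2.64 × 9.80 × 0.7750)) = 2.04 s.

2.04 s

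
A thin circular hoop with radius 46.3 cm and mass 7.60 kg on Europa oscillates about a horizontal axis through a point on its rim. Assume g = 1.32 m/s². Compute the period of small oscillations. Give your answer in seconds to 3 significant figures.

5.26 s

I_cm = mr² = 1.629 kg·m². The pivot is at distance d = 0.463 m from the centre of mass.
By the parallel-axis theorem, I = I_cm + md² = 1.629 + 1.629 = 3.258 kg·m².
T = 2π√(I/(mgd)) = 2π√(3.258/(7.60 × 1.32 × 0.463)) = 5.26 s.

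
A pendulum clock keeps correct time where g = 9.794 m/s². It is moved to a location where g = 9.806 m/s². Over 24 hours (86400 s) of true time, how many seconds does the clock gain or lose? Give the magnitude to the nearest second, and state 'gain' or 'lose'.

The clock's period scales as T ∝ 1/√g, so T'/T = √(9.794/9.806) = 0.999388.
In 86400 s of true time the clock registers 86400/0.999388 = 86452.9 s, so it gains 53 s.

gain 53 s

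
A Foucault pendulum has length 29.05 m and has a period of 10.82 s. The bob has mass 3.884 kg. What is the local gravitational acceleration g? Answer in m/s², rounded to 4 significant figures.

From T = 2π√(L/g), g = 4π²L/T² = 4π² × 29.05/10.820² = 9.796 m/s².

9.796 m/s²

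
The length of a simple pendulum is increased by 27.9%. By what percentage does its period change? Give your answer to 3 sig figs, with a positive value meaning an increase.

T ∝ √L, so T'/T = √(1.279) = 1.131.
Percentage change in T = (1.131 − 1) × 100% = 13.1%.

13.1%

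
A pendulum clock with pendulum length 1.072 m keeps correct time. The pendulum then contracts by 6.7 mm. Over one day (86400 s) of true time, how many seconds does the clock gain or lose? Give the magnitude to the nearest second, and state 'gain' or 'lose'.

T ∝ √L, so T'/T = √(1.06530/1.072) = 0.996870.
In 86400 s of true time the clock registers 86400/0.996870 = 86671.3 s, so it gains 271 s.

gain 271 s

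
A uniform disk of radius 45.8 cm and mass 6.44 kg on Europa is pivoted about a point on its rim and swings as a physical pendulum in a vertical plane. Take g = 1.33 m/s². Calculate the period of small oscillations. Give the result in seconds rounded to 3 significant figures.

I_cm = ½mr² = 0.6754 kg·m². The pivot is at distance d = 0.458 m from the centre of mass.
By the parallel-axis theorem, I = I_cm + md² = 0.6754 + 1.351 = 2.026 kg·m².
T = 2π√(I/(mgd)) = 2π√(2.026/(6.44 × 1.33 × 0.458)) = 4.52 s.

4.52 s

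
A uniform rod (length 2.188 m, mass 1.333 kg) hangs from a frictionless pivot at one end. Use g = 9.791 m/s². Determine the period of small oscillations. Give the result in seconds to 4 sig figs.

For a physical pendulum T = 2π√(I/(mgd)), with d = 1.0940 m from pivot to centre of mass.
I_cm = mL²/12 = 1.333 × 2.188²/12 = 0.53179 kg·m²; I = I_cm + md² = 0.53179 + 1.333 × 1.0940² = 2.1272 kg·m².
T = 2π√(2.1272/(1.333 × 9.791 × 1.0940)) = 2.425 s.

2.425 s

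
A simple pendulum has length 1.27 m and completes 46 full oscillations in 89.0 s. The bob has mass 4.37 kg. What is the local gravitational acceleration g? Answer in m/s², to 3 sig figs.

13.4 m/s²

T = 89.0/46 = 1.935 s.
From T = 2π√(L/g), g = 4π²L/T² = 4π² × 1.27/1.935² = 13.4 m/s².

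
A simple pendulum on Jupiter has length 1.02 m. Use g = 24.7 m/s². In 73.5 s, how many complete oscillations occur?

T = 2π√(L/g) = 2π√(1.02/24.7) = 1.277 s.
Number of complete oscillations = ⌊73.5/1.277⌋ = ⌊57.56⌋ = 57.

57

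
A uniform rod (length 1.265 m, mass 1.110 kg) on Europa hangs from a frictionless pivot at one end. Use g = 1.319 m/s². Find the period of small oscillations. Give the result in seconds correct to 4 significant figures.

For a physical pendulum T = 2π√(I/(mgd)), with d = 0.63250 m from pivot to centre of mass.
I_cm = mL²/12 = 1.110 × 1.265²/12 = 0.14802 kg·m²; I = I_cm + md² = 0.14802 + 1.110 × 0.63250² = 0.59208 kg·m².
T = 2π√(0.59208/(1.110 × 1.319 × 0.63250)) = 5.024 s.

5.024 s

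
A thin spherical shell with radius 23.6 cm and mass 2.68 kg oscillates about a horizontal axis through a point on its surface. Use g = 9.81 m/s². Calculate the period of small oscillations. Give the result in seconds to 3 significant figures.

1.26 s

I_cm = (2/3)mr² = 0.09951 kg·m². The pivot is at distance d = 0.236 m from the centre of mass.
By the parallel-axis theorem, I = I_cm + md² = 0.09951 + 0.1493 = 0.2488 kg·m².
T = 2π√(I/(mgd)) = 2π√(0.2488/(2.68 × 9.81 × 0.236)) = 1.26 s.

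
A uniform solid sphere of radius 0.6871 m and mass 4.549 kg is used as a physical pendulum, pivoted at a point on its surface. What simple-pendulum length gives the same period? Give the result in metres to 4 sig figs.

0.9619 m

The equivalent simple-pendulum length is L_eq = I/(md), where I is about the pivot and d = 0.68710 m.
I_cm = (2/5)mR² = 0.85904 kg·m², so I = I_cm + md² = 0.85904 + 2.1476 = 3.0067 kg·m².
L_eq = 3.0067/(4.549 × 0.68710) = 0.9619 m.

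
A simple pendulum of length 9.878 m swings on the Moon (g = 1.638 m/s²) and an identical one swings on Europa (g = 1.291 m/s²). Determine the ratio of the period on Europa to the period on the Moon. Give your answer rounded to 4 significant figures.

T ∝ 1/√g, so T₂/T₁ = √(g₁/g₂) = √(1.638/1.291) = 1.126.

1.126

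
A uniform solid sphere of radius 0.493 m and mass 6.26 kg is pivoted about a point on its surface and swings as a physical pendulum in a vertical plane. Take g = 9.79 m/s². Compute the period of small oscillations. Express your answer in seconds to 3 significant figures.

I_cm = (2/5)mr² = 0.6086 kg·m². The pivot is at distance d = 0.493 m from the centre of mass.
By the parallel-axis theorem, I = I_cm + md² = 0.6086 + 1.521 = 2.130 kg·m².
T = 2π√(I/(mgd)) = 2π√(2.130/(6.26 × 9.79 × 0.493)) = 1.67 s.

1.67 s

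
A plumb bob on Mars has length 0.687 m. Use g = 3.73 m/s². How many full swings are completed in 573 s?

212

T = 2π√(L/g) = 2π√(0.687/3.73) = 2.697 s.
Number of complete oscillations = ⌊573/2.697⌋ = ⌊212.5⌋ = 212.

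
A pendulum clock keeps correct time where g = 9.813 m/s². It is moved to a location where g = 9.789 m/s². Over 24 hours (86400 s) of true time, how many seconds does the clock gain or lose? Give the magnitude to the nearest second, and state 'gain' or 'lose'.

The clock's period scales as T ∝ 1/√g, so T'/T = √(9.813/9.789) = 1.00123.
In 86400 s of true time the clock registers 86400/1.00123 = 86294.3 s, so it loses 106 s.

lose 106 s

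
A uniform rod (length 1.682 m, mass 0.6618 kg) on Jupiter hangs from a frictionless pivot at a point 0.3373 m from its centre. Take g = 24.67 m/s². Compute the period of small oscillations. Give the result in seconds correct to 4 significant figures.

1.288 s

For a physical pendulum T = 2π√(I/(mgd)), with d = 0.33730 m from pivot to centre of mass.
I_cm = mL²/12 = 0.6618 × 1.682²/12 = 0.15603 kg·m²; I = I_cm + md² = 0.15603 + 0.6618 × 0.33730² = 0.23132 kg·m².
T = 2π√(0.23132/(0.6618 × 24.67 × 0.33730)) = 1.288 s.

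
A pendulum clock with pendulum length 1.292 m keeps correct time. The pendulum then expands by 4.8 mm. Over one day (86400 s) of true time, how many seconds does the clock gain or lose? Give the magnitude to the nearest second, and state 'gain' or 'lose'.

lose 160 s

T ∝ √L, so T'/T = √(1.29680/1.292) = 1.00186.
In 86400 s of true time the clock registers 86400/1.00186 = 86240.0 s, so it loses 160 s.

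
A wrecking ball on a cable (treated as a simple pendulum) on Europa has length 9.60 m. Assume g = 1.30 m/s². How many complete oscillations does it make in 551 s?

T = 2π√(L/g) = 2π√(9.60/1.30) = 17.07 s.
Number of complete oscillations = ⌊551/17.07⌋ = ⌊32.27⌋ = 32.

32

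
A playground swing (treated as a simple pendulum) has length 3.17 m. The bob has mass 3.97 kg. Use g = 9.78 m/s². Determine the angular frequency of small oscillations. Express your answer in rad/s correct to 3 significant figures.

1.76 rad/s

ω = √(g/L) = √(9.78/3.17) = 1.76 rad/s.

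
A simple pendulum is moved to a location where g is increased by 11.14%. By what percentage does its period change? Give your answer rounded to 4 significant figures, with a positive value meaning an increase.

-5.144%

T ∝ 1/√g, so T'/T = 1/√(1.1114) = 0.94856.
Percentage change in T = (0.94856 − 1) × 100% = -5.144%.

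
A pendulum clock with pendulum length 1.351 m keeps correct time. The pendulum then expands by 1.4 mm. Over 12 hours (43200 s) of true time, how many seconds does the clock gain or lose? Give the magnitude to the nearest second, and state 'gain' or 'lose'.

lose 22 s

T ∝ √L, so T'/T = √(1.35240/1.351) = 1.00052.
In 43200 s of true time the clock registers 43200/1.00052 = 43177.6 s, so it loses 22 s.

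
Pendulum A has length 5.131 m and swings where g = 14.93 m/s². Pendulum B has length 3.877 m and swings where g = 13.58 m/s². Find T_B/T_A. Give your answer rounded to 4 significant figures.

T = 2π√(L/g), so T_B/T_A = √((L_B/g_B)/(L_A/g_A)) = √((3.877/13.58)/(5.131/14.93)) = 0.9114.

0.9114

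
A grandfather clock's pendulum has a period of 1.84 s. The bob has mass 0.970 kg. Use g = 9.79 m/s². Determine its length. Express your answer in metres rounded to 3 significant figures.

From T = 2π√(L/g), L = gT²/(4π²) = 9.79 × 1.840²/(4π²) = 0.840 m.

0.840 m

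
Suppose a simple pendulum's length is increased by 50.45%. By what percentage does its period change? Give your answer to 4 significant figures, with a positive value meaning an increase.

T ∝ √L, so T'/T = √(1.5045) = 1.2266.
Percentage change in T = (1.2266 − 1) × 100% = 22.66%.

22.66%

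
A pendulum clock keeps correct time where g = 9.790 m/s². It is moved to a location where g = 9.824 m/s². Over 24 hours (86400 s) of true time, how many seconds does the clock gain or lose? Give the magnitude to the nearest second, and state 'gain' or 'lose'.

The clock's period scales as T ∝ 1/√g, so T'/T = √(9.790/9.824) = 0.998268.
In 86400 s of true time the clock registers 86400/0.998268 = 86549.9 s, so it gains 150 s.

gain 150 s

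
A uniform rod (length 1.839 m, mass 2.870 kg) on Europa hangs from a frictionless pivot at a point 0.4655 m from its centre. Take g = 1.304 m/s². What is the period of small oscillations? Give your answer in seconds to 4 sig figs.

5.694 s

For a physical pendulum T = 2π√(I/(mgd)), with d = 0.46550 m from pivot to centre of mass.
I_cm = mL²/12 = 2.870 × 1.839²/12 = 0.80884 kg·m²; I = I_cm + md² = 0.80884 + 2.870 × 0.46550² = 1.4307 kg·m².
T = 2π√(1.4307/(2.870 × 1.304 × 0.46550)) = 5.694 s.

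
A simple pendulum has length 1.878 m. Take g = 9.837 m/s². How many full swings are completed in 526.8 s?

191

T = 2π√(L/g) = 2π√(1.878/9.837) = 2.7453 s.
Number of complete oscillations = ⌊526.8/2.7453⌋ = ⌊191.89⌋ = 191.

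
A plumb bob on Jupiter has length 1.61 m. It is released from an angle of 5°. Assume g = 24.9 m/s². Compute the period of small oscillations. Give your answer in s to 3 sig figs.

T = 2π√(L/g) = 2π√(1.61/24.9) = 2π × 0.2543 = 1.60 s.

1.60 s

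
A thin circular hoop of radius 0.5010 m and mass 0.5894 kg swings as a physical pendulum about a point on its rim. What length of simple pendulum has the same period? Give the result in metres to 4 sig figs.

1.002 m

The equivalent simple-pendulum length is L_eq = I/(md), where I is about the pivot and d = 0.50100 m.
I_cm = mR² = 0.14794 kg·m², so I = I_cm + md² = 0.14794 + 0.14794 = 0.29588 kg·m².
L_eq = 0.29588/(0.5894 × 0.50100) = 1.002 m.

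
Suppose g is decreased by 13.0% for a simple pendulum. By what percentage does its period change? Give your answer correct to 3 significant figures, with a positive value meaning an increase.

7.21%

T ∝ 1/√g, so T'/T = 1/√(0.8700) = 1.072.
Percentage change in T = (1.072 − 1) × 100% = 7.21%.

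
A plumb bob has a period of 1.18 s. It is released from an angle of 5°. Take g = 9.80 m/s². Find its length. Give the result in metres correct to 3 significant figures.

From T = 2π√(L/g), L = gT²/(4π²) = 9.80 × 1.180²/(4π²) = 0.346 m.

0.346 m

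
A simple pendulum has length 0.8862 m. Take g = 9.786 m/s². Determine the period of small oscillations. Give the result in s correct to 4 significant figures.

T = 2π√(L/g) = 2π√(0.8862/9.786) = 2π × 0.30093 = 1.891 s.

1.891 s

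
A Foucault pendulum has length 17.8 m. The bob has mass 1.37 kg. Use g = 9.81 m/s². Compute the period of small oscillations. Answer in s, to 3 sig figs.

8.46 s

T = 2π√(L/g) = 2π√(17.8/9.81) = 2π × 1.347 = 8.46 s.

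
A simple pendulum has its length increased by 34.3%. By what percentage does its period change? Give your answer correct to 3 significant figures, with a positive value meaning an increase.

T ∝ √L, so T'/T = √(1.343) = 1.159.
Percentage change in T = (1.159 − 1) × 100% = 15.9%.

15.9%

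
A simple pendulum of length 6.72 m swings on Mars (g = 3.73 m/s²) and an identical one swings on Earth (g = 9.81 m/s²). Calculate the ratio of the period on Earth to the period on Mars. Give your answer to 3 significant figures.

T ∝ 1/√g, so T₂/T₁ = √(g₁/g₂) = √(3.73/9.81) = 0.617.

0.617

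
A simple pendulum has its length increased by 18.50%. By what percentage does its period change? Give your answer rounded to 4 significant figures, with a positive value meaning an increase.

8.858%

T ∝ √L, so T'/T = √(1.1850) = 1.0886.
Percentage change in T = (1.0886 − 1) × 100% = 8.858%.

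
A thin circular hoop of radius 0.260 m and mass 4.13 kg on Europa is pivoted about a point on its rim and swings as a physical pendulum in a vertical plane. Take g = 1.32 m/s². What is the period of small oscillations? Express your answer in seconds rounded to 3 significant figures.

I_cm = mr² = 0.2792 kg·m². The pivot is at distance d = 0.260 m from the centre of mass.
By the parallel-axis theorem, I = I_cm + md² = 0.2792 + 0.2792 = 0.5584 kg·m².
T = 2π√(I/(mgd)) = 2π√(0.5584/(4.13 × 1.32 × 0.260)) = 3.94 s.

3.94 s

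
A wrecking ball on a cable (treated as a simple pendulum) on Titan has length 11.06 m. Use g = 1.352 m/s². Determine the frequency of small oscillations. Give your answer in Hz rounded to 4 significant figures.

0.05565 Hz

T = 2π√(L/g) = 2π√(11.06/1.352) = 17.971 s, so f = 1/T = 0.05565 Hz.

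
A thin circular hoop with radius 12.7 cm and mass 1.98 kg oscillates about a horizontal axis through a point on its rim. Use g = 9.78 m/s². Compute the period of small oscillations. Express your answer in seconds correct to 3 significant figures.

1.01 s

I_cm = mr² = 0.03194 kg·m². The pivot is at distance d = 0.127 m from the centre of mass.
By the parallel-axis theorem, I = I_cm + md² = 0.03194 + 0.03194 = 0.06387 kg·m².
T = 2π√(I/(mgd)) = 2π√(0.06387/(1.98 × 9.78 × 0.127)) = 1.01 s.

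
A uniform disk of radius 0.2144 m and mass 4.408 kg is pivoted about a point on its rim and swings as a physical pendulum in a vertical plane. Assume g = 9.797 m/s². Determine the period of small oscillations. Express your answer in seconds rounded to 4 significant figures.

I_cm = ½mr² = 0.10131 kg·m². The pivot is at distance d = 0.2144 m from the centre of mass.
By the parallel-axis theorem, I = I_cm + md² = 0.10131 + 0.20262 = 0.30394 kg·m².
T = 2π√(I/(mgd)) = 2π√(0.30394/(4.408 × 9.797 × 0.2144)) = 1.138 s.

1.138 s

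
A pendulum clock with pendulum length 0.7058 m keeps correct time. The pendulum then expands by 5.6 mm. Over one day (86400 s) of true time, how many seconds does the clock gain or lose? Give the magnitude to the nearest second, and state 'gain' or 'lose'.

lose 341 s

T ∝ √L, so T'/T = √(0.71140/0.7058) = 1.00396.
In 86400 s of true time the clock registers 86400/1.00396 = 86059.3 s, so it loses 341 s.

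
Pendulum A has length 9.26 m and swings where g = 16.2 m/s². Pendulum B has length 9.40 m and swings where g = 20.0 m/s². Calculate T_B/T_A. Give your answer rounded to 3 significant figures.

T = 2π√(L/g), so T_B/T_A = √((L_B/g_B)/(L_A/g_A)) = √((9.40/20.0)/(9.26/16.2)) = 0.907.

0.907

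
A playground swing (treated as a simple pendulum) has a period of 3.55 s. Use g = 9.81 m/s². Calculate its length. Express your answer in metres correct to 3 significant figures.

From T = 2π√(L/g), L = gT²/(4π²) = 9.81 × 3.550²/(4π²) = 3.13 m.

3.13 m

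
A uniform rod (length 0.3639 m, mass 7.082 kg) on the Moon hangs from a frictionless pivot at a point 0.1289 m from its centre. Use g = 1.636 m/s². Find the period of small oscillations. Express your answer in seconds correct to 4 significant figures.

For a physical pendulum T = 2π√(I/(mgd)), with d = 0.12890 m from pivot to centre of mass.
I_cm = mL²/12 = 7.082 × 0.3639²/12 = 0.078152 kg·m²; I = I_cm + md² = 0.078152 + 7.082 × 0.12890² = 0.19582 kg·m².
T = 2π√(0.19582/(7.082 × 1.636 × 0.12890)) = 2.275 s.

2.275 s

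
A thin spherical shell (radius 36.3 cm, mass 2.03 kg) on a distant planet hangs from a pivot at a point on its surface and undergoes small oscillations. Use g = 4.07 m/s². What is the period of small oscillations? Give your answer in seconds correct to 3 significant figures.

2.42 s

I_cm = (2/3)mr² = 0.1783 kg·m². The pivot is at distance d = 0.363 m from the centre of mass.
By the parallel-axis theorem, I = I_cm + md² = 0.1783 + 0.2675 = 0.4458 kg·m².
T = 2π√(I/(mgd)) = 2π√(0.4458/(2.03 × 4.07 × 0.363)) = 2.42 s.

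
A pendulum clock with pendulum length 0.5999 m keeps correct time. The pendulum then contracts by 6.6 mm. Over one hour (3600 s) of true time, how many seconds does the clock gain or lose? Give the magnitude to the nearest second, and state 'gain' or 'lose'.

T ∝ √L, so T'/T = √(0.59330/0.5999) = 0.994484.
In 3600 s of true time the clock registers 3600/0.994484 = 3620.0 s, so it gains 20 s.

gain 20 s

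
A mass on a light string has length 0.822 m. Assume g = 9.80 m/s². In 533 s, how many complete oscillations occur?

292

T = 2π√(L/g) = 2π√(0.822/9.80) = 1.820 s.
Number of complete oscillations = ⌊533/1.820⌋ = ⌊292.9⌋ = 292.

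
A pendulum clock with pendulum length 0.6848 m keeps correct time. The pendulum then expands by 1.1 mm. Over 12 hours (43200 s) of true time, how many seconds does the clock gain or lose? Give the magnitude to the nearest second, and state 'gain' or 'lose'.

T ∝ √L, so T'/T = √(0.68590/0.6848) = 1.00080.
In 43200 s of true time the clock registers 43200/1.00080 = 43165.3 s, so it loses 35 s.

lose 35 s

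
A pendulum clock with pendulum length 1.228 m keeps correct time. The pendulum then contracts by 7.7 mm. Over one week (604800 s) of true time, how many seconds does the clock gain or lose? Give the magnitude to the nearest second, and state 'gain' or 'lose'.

T ∝ √L, so T'/T = √(1.22030/1.228) = 0.996860.
In 604800 s of true time the clock registers 604800/0.996860 = 606705.1 s, so it gains 1905 s.

gain 1905 s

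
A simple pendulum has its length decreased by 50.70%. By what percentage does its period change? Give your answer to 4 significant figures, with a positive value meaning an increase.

T ∝ √L, so T'/T = √(0.49300) = 0.70214.
Percentage change in T = (0.70214 − 1) × 100% = -29.79%.

-29.79%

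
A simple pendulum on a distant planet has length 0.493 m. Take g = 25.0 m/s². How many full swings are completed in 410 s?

T = 2π√(L/g) = 2π√(0.493/25.0) = 0.8823 s.
Number of complete oscillations = ⌊410/0.8823⌋ = ⌊464.7⌋ = 464.

464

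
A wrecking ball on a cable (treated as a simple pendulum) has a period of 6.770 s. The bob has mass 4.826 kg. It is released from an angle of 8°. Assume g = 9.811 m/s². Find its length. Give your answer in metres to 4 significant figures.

11.39 m

From T = 2π√(L/g), L = gT²/(4π²) = 9.811 × 6.7700²/(4π²) = 11.39 m.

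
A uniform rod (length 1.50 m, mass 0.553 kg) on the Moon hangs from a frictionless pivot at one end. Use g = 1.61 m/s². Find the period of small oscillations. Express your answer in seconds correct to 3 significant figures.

4.95 s

For a physical pendulum T = 2π√(I/(mgd)), with d = 0.7500 m from pivot to centre of mass.
I_cm = mL²/12 = 0.553 × 1.50²/12 = 0.1037 kg·m²; I = I_cm + md² = 0.1037 + 0.553 × 0.7500² = 0.4148 kg·m².
T = 2π√(0.4148/(0.553 × 1.61 × 0.7500)) = 4.95 s.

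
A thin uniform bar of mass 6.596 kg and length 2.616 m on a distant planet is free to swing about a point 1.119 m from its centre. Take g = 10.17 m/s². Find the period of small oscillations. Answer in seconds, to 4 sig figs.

For a physical pendulum T = 2π√(I/(mgd)), with d = 1.1190 m from pivot to centre of mass.
I_cm = mL²/12 = 6.596 × 2.616²/12 = 3.7616 kg·m²; I = I_cm + md² = 3.7616 + 6.596 × 1.1190² = 12.021 kg·m².
T = 2π√(12.021/(6.596 × 10.17 × 1.1190)) = 2.514 s.

2.514 s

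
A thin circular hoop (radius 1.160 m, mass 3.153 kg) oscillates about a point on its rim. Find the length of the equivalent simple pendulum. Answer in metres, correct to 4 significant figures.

The equivalent simple-pendulum length is L_eq = I/(md), where I is about the pivot and d = 1.1600 m.
I_cm = mR² = 4.2427 kg·m², so I = I_cm + md² = 4.2427 + 4.2427 = 8.4854 kg·m².
L_eq = 8.4854/(3.153 × 1.1600) = 2.320 m.

2.320 m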